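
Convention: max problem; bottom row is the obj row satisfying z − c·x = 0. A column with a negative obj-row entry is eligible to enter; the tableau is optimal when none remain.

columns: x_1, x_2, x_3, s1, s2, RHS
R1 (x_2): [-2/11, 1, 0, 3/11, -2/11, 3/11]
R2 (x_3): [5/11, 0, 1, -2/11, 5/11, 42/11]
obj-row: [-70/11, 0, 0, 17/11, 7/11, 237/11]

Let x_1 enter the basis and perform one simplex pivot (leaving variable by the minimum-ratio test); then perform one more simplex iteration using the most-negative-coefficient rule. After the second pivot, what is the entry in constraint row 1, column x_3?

2

Ratio test on column x_1 — row 1: entry -2/11 ≤ 0; row 2: (42/11)/(5/11) = 42/5. Minimum is 42/5 at row 2 (x_3 leaves); pivot element 5/11.
Divide row 2 by 5/11; eliminate column x_1 from the other rows.
Second iteration: most negative obj-row entry is -1 in column s1, so s1 enters.
Ratio test on column s1 — row 1: (9/5)/(1/5) = 9; row 2: entry -2/5 ≤ 0. Minimum is 9 at row 1 (x_2 leaves); pivot element 1/5.
Divide row 1 by 1/5; eliminate column s1 from the other rows.
After both pivots, the entry at constraint row 1, column x_3 is 2.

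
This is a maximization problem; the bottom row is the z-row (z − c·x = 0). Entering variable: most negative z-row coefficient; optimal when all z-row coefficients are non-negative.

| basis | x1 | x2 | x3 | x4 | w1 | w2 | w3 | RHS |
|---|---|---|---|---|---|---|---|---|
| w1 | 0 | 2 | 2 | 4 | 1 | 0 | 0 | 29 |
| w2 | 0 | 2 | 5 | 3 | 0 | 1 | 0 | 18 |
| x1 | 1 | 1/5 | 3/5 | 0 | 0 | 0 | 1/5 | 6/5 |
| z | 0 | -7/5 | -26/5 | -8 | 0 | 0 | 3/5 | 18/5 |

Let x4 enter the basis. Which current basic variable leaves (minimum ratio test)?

Column x4 entries and ratios — w1: 29/4 = 29/4; w2: 18/3 = 6; x1: 0 ≤ 0, skip.
Smallest ratio is 6 in the row of w2, so w2 leaves.

w2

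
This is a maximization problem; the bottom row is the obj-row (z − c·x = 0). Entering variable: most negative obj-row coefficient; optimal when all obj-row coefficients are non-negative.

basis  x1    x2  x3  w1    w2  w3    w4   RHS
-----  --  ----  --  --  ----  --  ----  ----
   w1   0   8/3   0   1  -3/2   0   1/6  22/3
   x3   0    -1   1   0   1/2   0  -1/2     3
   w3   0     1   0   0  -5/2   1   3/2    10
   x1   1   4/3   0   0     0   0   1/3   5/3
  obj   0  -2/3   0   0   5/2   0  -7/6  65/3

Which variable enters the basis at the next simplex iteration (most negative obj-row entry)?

w4

Negative obj-row entries: x2: -2/3, w4: -7/6.
The most negative is -7/6 in column w4, so w4 enters.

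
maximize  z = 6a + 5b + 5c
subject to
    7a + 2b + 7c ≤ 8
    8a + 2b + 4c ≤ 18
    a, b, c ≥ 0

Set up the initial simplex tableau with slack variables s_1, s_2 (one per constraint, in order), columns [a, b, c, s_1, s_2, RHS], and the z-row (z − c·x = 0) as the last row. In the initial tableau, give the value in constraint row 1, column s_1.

1

Slack s_1 belongs to constraint 1; its column is the unit vector e_1, so the entry in row 1 is 1.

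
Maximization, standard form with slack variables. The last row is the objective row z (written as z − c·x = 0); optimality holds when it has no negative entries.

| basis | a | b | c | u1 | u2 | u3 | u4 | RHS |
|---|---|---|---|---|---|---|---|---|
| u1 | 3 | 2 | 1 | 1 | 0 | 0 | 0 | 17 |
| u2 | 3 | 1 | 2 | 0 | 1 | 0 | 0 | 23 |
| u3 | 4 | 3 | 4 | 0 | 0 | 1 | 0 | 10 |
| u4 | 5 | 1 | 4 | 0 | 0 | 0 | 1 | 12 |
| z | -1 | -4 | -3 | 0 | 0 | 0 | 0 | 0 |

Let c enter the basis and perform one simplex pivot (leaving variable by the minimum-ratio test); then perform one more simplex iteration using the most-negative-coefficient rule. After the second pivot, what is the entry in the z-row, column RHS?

Ratio test on column c — row 1: 17/1 = 17; row 2: 23/2 = 23/2; row 3: 10/4 = 5/2; row 4: 12/4 = 3. Minimum is 5/2 at row 3 (u3 leaves); pivot element 4.
Divide row 3 by 4; eliminate column c from the other rows.
Second iteration: most negative z-row entry is -7/4 in column b, so b enters.
Ratio test on column b — row 1: (29/2)/(5/4) = 58/5; row 2: entry -1/2 ≤ 0; row 3: (5/2)/(3/4) = 10/3; row 4: entry -2 ≤ 0. Minimum is 10/3 at row 3 (c leaves); pivot element 3/4.
Divide row 3 by 3/4; eliminate column b from the other rows.
After both pivots, the entry at the z-row, column RHS is 40/3.

40/3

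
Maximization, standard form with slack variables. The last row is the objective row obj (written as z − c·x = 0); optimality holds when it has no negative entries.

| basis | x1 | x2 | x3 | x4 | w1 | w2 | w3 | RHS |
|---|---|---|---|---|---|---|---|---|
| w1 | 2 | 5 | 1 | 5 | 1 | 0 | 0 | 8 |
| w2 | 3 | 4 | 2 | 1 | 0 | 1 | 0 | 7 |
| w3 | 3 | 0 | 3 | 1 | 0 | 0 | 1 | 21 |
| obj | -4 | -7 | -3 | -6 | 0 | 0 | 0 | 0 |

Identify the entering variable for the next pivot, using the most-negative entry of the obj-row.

Negative obj-row entries: x1: -4, x2: -7, x3: -3, x4: -6.
The most negative is -7 in column x2, so x2 enters.

x2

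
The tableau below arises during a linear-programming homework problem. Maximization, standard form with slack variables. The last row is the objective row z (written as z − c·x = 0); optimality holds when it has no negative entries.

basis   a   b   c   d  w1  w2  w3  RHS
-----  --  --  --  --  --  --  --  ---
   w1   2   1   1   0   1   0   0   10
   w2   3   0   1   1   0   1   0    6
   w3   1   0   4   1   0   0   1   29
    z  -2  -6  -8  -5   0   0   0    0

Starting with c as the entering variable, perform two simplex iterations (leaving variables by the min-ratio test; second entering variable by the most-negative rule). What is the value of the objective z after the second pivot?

Ratio test on column c — row 1: 10/1 = 10; row 2: 6/1 = 6; row 3: 29/4 = 29/4. Minimum is 6 at row 2 (w2 leaves); pivot element 1.
Pivot on row 2; the z-row RHS becomes 0 − (-8)·6 = 48.
Next entering variable (most negative z-row entry -6): b.
Ratio test on column b — row 1: 4/1 = 4; row 2: entry 0 ≤ 0; row 3: entry 0 ≤ 0. Minimum is 4 at row 1 (w1 leaves); pivot element 1.
After the second pivot the z-row RHS is 48 − (-6)·4 = 72.

72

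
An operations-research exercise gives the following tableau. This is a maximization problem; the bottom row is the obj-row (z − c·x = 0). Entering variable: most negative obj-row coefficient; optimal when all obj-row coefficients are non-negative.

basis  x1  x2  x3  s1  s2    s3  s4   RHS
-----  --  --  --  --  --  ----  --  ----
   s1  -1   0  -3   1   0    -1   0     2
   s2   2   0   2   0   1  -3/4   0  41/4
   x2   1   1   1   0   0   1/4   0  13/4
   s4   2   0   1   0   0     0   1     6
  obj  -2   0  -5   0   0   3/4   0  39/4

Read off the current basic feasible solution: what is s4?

6

s4 is basic (row 4); its value is the RHS of that row, 6.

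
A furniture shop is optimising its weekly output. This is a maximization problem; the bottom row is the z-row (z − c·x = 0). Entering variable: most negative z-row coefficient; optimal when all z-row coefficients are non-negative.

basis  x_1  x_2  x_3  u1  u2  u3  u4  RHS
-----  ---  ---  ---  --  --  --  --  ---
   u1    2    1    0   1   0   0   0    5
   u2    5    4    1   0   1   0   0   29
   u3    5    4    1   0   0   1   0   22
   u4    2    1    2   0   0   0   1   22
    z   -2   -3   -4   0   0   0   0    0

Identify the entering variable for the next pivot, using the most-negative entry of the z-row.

x_3

Negative z-row entries: x_1: -2, x_2: -3, x_3: -4.
The most negative is -4 in column x_3, so x_3 enters.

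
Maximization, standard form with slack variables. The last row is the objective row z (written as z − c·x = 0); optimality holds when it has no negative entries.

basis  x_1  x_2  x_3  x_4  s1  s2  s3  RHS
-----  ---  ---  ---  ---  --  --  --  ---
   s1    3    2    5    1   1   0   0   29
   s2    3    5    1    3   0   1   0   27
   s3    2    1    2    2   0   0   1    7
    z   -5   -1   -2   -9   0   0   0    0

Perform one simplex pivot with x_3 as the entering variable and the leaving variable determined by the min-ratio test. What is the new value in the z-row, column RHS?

7

Ratio test on column x_3 — row 1: 29/5 = 29/5; row 2: 27/1 = 27; row 3: 7/2 = 7/2. Minimum is 7/2 at row 3 (s3 leaves); pivot element 2.
Divide row 3 by 2; eliminate column x_3 from the other rows.
z-row update in column RHS: 0 − (-2)·(7/2) = 7.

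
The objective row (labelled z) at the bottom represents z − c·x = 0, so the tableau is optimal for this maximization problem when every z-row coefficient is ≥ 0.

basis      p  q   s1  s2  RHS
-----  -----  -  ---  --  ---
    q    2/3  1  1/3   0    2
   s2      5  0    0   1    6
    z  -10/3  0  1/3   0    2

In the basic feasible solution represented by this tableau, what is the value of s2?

6

s2 is basic (row 2); its value is the RHS of that row, 6.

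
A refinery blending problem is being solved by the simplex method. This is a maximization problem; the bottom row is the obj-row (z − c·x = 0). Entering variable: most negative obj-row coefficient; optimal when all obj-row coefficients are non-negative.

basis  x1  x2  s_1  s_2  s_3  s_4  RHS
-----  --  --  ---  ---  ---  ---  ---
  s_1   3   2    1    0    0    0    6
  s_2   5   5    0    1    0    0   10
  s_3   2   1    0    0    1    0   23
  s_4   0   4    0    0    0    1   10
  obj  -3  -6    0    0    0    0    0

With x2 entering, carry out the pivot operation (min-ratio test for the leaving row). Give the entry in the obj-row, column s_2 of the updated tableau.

6/5

Ratio test on column x2 — row 1: 6/2 = 3; row 2: 10/5 = 2; row 3: 23/1 = 23; row 4: 10/4 = 5/2. Minimum is 2 at row 2 (s_2 leaves); pivot element 5.
Divide row 2 by 5; eliminate column x2 from the other rows.
obj-row update in column s_2: 0 − (-6)·(1/5) = 6/5.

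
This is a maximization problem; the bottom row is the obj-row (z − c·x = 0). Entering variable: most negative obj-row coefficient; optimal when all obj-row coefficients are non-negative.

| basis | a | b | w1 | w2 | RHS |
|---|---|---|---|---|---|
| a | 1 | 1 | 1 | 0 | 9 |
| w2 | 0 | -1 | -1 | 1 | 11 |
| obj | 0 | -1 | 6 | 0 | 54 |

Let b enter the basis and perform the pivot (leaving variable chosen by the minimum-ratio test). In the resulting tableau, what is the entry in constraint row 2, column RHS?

20

Ratio test on column b — row 1: 9/1 = 9; row 2: entry -1 ≤ 0. Minimum is 9 at row 1 (a leaves); pivot element 1.
Divide row 1 by 1; eliminate column b from the other rows.
Row 2 update in column RHS: 11 − (-1)·9 = 20.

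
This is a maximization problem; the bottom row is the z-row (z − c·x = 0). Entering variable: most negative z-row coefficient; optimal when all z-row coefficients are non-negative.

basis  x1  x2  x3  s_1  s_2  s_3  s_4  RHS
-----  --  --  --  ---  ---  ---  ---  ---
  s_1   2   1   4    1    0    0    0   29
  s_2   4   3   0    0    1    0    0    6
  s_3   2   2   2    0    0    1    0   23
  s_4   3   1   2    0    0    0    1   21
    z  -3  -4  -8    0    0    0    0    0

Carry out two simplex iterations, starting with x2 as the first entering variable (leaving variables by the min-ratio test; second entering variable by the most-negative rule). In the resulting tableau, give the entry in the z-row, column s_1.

2

Ratio test on column x2 — row 1: 29/1 = 29; row 2: 6/3 = 2; row 3: 23/2 = 23/2; row 4: 21/1 = 21. Minimum is 2 at row 2 (s_2 leaves); pivot element 3.
Divide row 2 by 3; eliminate column x2 from the other rows.
Second iteration: most negative z-row entry is -8 in column x3, so x3 enters.
Ratio test on column x3 — row 1: 27/4 = 27/4; row 2: entry 0 ≤ 0; row 3: 19/2 = 19/2; row 4: 19/2 = 19/2. Minimum is 27/4 at row 1 (s_1 leaves); pivot element 4.
Divide row 1 by 4; eliminate column x3 from the other rows.
After both pivots, the entry at the z-row, column s_1 is 2.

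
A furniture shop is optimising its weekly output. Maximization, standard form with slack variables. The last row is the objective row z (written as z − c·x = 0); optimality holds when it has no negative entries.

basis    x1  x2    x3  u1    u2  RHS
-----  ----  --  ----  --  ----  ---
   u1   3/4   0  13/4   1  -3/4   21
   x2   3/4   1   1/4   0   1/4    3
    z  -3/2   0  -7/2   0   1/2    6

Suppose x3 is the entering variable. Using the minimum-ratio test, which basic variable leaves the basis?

Column x3 entries and ratios — u1: 21/(13/4) = 84/13; x2: 3/(1/4) = 12.
Smallest ratio is 84/13 in the row of u1, so u1 leaves.

u1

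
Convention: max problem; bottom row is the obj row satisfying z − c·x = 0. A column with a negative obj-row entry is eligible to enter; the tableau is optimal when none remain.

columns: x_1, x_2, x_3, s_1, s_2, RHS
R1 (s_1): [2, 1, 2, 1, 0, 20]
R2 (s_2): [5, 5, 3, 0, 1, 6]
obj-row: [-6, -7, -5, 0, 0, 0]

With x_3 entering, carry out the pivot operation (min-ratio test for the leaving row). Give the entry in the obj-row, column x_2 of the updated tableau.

4/3

Ratio test on column x_3 — row 1: 20/2 = 10; row 2: 6/3 = 2. Minimum is 2 at row 2 (s_2 leaves); pivot element 3.
Divide row 2 by 3; eliminate column x_3 from the other rows.
obj-row update in column x_2: -7 − (-5)·(5/3) = 4/3.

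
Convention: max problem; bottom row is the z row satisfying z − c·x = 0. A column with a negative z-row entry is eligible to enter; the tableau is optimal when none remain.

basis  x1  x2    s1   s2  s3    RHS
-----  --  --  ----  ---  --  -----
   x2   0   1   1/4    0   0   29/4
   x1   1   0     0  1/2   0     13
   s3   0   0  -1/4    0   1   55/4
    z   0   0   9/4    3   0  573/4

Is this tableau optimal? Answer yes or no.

yes

Every z-row coefficient is ≥ 0, so the tableau is optimal.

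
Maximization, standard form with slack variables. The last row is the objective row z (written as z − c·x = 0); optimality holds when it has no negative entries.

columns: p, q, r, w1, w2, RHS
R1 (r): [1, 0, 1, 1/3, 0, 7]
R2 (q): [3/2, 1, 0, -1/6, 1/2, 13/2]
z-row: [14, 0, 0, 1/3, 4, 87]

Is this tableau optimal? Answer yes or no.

Every z-row coefficient is ≥ 0, so the tableau is optimal.

yes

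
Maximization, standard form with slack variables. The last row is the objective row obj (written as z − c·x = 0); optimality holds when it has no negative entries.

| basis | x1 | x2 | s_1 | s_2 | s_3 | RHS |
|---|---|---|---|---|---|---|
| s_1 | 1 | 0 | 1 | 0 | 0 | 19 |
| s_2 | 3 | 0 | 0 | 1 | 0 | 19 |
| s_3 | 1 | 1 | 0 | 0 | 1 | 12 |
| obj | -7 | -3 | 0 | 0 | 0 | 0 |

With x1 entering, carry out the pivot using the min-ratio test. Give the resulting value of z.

133/3

Ratio test on column x1 — row 1: 19/1 = 19; row 2: 19/3 = 19/3; row 3: 12/1 = 12. Minimum is 19/3 at row 2 (s_2 leaves); pivot element 3.
Pivot on row 2; the obj-row RHS becomes 0 − (-7)·(19/3) = 133/3.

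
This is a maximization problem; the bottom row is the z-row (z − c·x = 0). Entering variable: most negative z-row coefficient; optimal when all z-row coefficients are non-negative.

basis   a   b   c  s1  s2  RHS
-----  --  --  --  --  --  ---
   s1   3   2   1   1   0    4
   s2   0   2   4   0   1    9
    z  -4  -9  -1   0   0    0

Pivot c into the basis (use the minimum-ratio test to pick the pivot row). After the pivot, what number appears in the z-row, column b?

Ratio test on column c — row 1: 4/1 = 4; row 2: 9/4 = 9/4. Minimum is 9/4 at row 2 (s2 leaves); pivot element 4.
Divide row 2 by 4; eliminate column c from the other rows.
z-row update in column b: -9 − (-1)·(1/2) = -17/2.

-17/2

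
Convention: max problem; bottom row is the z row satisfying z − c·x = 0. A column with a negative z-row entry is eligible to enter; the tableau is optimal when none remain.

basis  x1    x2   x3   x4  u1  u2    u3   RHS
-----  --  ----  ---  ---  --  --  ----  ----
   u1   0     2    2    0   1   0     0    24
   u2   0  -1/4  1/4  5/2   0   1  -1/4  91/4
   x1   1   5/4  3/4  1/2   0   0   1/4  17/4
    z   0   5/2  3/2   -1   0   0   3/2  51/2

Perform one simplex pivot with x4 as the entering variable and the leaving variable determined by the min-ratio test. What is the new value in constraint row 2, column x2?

Ratio test on column x4 — row 1: entry 0 ≤ 0; row 2: (91/4)/(5/2) = 91/10; row 3: (17/4)/(1/2) = 17/2. Minimum is 17/2 at row 3 (x1 leaves); pivot element 1/2.
Divide row 3 by 1/2; eliminate column x4 from the other rows.
Row 2 update in column x2: -1/4 − (5/2)·(5/2) = -13/2.

-13/2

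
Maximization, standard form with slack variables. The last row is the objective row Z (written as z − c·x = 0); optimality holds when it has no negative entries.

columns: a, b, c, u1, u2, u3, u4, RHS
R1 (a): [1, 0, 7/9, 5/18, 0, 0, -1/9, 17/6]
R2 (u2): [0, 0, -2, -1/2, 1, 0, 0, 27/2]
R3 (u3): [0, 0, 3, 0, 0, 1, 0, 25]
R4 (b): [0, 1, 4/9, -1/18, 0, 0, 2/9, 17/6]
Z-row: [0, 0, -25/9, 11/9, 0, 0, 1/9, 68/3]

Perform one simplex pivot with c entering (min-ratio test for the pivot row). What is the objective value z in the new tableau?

Ratio test on column c — row 1: (17/6)/(7/9) = 51/14; row 2: entry -2 ≤ 0; row 3: 25/3 = 25/3; row 4: (17/6)/(4/9) = 51/8. Minimum is 51/14 at row 1 (a leaves); pivot element 7/9.
Pivot on row 1; the Z-row RHS becomes 68/3 − (-25/9)·(51/14) = 459/14.

459/14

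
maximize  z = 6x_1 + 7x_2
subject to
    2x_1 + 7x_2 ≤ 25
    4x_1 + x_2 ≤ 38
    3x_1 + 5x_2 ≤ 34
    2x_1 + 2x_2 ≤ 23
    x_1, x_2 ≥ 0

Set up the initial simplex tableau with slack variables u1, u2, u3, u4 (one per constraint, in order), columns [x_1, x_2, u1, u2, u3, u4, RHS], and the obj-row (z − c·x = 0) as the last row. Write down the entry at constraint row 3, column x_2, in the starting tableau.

Constraint 3 has coefficient 5 on x_2.

5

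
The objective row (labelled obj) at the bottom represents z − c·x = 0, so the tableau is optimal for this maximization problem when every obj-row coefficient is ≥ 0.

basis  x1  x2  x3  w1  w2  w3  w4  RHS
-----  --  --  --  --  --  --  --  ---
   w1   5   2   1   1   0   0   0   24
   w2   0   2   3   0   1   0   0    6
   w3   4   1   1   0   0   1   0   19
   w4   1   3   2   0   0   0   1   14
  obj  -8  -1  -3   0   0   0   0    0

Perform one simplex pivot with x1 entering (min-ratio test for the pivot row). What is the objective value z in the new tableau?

38

Ratio test on column x1 — row 1: 24/5 = 24/5; row 2: entry 0 ≤ 0; row 3: 19/4 = 19/4; row 4: 14/1 = 14. Minimum is 19/4 at row 3 (w3 leaves); pivot element 4.
Pivot on row 3; the obj-row RHS becomes 0 − (-8)·(19/4) = 38.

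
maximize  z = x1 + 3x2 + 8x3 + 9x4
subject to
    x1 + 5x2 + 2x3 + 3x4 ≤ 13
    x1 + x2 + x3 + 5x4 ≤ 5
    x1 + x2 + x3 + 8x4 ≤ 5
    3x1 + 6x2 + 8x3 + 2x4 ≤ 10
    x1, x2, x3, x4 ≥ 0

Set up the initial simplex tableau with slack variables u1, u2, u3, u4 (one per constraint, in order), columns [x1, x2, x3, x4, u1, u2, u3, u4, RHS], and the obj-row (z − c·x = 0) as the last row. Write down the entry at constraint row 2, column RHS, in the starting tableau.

The RHS of constraint 2 is b_2 = 5.

5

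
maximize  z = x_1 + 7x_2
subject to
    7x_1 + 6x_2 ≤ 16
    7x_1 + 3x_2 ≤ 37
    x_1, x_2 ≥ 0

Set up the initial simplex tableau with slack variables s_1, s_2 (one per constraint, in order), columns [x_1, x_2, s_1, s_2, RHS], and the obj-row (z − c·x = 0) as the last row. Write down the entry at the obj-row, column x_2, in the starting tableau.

The obj-row carries the negated objective coefficients: the x_2 entry is -7.

-7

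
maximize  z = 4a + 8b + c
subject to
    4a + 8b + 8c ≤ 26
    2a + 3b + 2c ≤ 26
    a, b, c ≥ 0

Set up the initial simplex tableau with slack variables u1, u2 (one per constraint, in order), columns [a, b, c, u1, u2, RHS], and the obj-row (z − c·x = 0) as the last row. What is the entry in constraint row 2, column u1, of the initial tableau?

0

Slack u1 belongs to constraint 1; its column is the unit vector e_1, so the entry in row 2 is 0.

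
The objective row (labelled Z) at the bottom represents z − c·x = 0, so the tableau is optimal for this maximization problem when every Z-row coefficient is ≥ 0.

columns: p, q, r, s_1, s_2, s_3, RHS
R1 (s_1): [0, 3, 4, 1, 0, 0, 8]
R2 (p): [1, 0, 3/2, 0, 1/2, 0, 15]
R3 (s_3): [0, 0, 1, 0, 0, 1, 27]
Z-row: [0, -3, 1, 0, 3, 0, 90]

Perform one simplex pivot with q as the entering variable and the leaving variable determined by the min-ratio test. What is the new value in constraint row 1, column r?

4/3

Ratio test on column q — row 1: 8/3 = 8/3; row 2: entry 0 ≤ 0; row 3: entry 0 ≤ 0. Minimum is 8/3 at row 1 (s_1 leaves); pivot element 3.
Divide row 1 by 3; eliminate column q from the other rows.
In the new row 1, the r entry is the old entry divided by the pivot: 4/3 = 4/3.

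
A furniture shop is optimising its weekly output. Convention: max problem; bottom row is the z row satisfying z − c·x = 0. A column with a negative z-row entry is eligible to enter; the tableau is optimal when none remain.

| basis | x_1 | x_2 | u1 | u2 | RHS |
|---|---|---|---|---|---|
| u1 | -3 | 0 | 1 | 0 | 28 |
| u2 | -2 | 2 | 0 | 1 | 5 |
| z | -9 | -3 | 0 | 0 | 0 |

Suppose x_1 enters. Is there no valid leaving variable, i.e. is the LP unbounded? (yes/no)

Every constraint-row entry in column x_1 is ≤ 0, so increasing x_1 is unbounded.

yes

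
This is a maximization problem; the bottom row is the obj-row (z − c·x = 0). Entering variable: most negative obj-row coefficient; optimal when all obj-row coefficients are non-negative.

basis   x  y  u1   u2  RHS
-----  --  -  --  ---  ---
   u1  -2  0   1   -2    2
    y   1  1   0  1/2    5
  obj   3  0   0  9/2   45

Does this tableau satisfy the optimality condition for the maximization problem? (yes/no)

Every obj-row coefficient is ≥ 0, so the tableau is optimal.

yes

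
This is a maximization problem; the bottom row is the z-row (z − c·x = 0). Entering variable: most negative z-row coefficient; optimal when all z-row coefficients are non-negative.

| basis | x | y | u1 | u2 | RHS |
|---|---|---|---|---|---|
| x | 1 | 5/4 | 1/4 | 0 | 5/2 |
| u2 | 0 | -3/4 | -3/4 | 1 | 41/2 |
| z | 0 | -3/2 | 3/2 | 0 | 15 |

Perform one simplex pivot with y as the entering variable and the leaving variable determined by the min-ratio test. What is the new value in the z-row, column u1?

9/5

Ratio test on column y — row 1: (5/2)/(5/4) = 2; row 2: entry -3/4 ≤ 0. Minimum is 2 at row 1 (x leaves); pivot element 5/4.
Divide row 1 by 5/4; eliminate column y from the other rows.
z-row update in column u1: 3/2 − (-3/2)·(1/5) = 9/5.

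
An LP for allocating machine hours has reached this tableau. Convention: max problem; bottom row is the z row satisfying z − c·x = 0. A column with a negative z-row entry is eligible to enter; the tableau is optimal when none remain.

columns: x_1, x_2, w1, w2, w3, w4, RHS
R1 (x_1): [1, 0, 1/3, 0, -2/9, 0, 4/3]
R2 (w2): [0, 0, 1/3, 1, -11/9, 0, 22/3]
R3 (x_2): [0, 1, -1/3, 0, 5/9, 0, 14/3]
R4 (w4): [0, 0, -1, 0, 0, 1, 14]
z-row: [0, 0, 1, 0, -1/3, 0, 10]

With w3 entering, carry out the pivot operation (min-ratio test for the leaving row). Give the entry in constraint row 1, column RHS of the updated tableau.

16/5

Ratio test on column w3 — row 1: entry -2/9 ≤ 0; row 2: entry -11/9 ≤ 0; row 3: (14/3)/(5/9) = 42/5; row 4: entry 0 ≤ 0. Minimum is 42/5 at row 3 (x_2 leaves); pivot element 5/9.
Divide row 3 by 5/9; eliminate column w3 from the other rows.
Row 1 update in column RHS: 4/3 − (-2/9)·(42/5) = 16/5.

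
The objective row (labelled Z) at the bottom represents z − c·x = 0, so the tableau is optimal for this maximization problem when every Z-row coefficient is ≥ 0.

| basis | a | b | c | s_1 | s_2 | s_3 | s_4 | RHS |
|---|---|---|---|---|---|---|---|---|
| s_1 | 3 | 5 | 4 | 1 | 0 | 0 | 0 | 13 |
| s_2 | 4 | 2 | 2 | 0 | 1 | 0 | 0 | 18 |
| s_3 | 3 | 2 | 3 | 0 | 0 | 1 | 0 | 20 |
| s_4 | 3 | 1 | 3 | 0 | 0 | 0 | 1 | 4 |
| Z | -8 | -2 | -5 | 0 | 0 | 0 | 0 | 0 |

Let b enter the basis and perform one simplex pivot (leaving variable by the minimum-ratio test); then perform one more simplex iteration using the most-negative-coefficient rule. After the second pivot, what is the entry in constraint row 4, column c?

Ratio test on column b — row 1: 13/5 = 13/5; row 2: 18/2 = 9; row 3: 20/2 = 10; row 4: 4/1 = 4. Minimum is 13/5 at row 1 (s_1 leaves); pivot element 5.
Divide row 1 by 5; eliminate column b from the other rows.
Second iteration: most negative Z-row entry is -34/5 in column a, so a enters.
Ratio test on column a — row 1: (13/5)/(3/5) = 13/3; row 2: (64/5)/(14/5) = 32/7; row 3: (74/5)/(9/5) = 74/9; row 4: (7/5)/(12/5) = 7/12. Minimum is 7/12 at row 4 (s_4 leaves); pivot element 12/5.
Divide row 4 by 12/5; eliminate column a from the other rows.
After both pivots, the entry at constraint row 4, column c is 11/12.

11/12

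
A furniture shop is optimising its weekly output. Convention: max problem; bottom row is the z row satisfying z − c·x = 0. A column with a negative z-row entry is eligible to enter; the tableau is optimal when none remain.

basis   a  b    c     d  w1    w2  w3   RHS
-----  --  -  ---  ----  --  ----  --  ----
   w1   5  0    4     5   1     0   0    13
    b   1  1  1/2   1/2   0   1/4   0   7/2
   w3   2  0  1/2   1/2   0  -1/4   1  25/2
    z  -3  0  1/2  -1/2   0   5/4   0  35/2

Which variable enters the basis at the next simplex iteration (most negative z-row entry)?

Negative z-row entries: a: -3, d: -1/2.
The most negative is -3 in column a, so a enters.

a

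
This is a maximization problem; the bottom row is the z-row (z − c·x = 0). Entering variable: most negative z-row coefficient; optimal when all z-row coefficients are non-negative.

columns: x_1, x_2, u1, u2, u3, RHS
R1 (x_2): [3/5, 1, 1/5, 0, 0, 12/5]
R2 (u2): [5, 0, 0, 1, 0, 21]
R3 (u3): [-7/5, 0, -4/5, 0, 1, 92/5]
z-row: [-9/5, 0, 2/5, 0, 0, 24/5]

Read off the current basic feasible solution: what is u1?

u1 is not in the basis, so in the current basic feasible solution u1 = 0.

0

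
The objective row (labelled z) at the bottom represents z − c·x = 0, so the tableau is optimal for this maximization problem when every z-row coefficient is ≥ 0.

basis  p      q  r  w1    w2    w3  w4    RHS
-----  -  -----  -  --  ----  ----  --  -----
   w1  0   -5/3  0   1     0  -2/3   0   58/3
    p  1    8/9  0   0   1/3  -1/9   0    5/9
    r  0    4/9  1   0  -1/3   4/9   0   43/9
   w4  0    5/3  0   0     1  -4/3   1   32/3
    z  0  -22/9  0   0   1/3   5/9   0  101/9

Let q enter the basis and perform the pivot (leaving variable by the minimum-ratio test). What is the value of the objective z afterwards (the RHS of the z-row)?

51/4

Ratio test on column q — row 1: entry -5/3 ≤ 0; row 2: (5/9)/(8/9) = 5/8; row 3: (43/9)/(4/9) = 43/4; row 4: (32/3)/(5/3) = 32/5. Minimum is 5/8 at row 2 (p leaves); pivot element 8/9.
Pivot on row 2; the z-row RHS becomes 101/9 − (-22/9)·(5/8) = 51/4.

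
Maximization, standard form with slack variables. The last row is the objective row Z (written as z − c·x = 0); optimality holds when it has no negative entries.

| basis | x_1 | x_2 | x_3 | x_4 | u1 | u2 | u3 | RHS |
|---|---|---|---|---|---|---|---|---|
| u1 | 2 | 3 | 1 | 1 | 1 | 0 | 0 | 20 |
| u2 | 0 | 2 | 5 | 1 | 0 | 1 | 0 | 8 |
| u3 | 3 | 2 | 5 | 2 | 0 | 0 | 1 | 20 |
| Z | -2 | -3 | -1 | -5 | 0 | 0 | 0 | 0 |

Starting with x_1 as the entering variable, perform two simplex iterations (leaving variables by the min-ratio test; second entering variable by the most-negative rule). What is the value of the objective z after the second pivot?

128/3

Ratio test on column x_1 — row 1: 20/2 = 10; row 2: entry 0 ≤ 0; row 3: 20/3 = 20/3. Minimum is 20/3 at row 3 (u3 leaves); pivot element 3.
Pivot on row 3; the Z-row RHS becomes 0 − (-2)·(20/3) = 40/3.
Next entering variable (most negative Z-row entry -11/3): x_4.
Ratio test on column x_4 — row 1: entry -1/3 ≤ 0; row 2: 8/1 = 8; row 3: (20/3)/(2/3) = 10. Minimum is 8 at row 2 (u2 leaves); pivot element 1.
After the second pivot the Z-row RHS is 40/3 − (-11/3)·8 = 128/3.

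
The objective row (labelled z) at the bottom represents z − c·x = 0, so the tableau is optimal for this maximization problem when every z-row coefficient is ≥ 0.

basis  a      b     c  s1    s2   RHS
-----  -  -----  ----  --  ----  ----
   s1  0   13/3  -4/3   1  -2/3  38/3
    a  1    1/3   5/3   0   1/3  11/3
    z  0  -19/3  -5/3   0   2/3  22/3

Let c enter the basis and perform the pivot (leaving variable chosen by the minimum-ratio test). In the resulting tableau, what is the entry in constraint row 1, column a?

Ratio test on column c — row 1: entry -4/3 ≤ 0; row 2: (11/3)/(5/3) = 11/5. Minimum is 11/5 at row 2 (a leaves); pivot element 5/3.
Divide row 2 by 5/3; eliminate column c from the other rows.
Row 1 update in column a: 0 − (-4/3)·(3/5) = 4/5.

4/5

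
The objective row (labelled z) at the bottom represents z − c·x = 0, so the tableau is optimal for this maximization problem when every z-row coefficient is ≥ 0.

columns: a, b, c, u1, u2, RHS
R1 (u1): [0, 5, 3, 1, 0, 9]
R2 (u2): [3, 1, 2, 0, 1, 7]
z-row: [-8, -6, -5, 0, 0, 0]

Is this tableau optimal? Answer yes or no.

The z-row has a negative entry -8 in column a, so it is not optimal.

no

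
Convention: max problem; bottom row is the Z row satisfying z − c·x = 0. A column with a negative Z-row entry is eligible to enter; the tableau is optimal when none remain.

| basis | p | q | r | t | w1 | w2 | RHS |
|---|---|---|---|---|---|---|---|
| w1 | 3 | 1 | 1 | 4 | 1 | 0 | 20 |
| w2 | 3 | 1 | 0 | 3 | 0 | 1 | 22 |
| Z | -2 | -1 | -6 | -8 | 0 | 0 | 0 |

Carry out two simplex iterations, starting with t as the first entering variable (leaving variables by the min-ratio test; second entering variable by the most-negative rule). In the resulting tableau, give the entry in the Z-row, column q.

5

Ratio test on column t — row 1: 20/4 = 5; row 2: 22/3 = 22/3. Minimum is 5 at row 1 (w1 leaves); pivot element 4.
Divide row 1 by 4; eliminate column t from the other rows.
Second iteration: most negative Z-row entry is -4 in column r, so r enters.
Ratio test on column r — row 1: 5/(1/4) = 20; row 2: entry -3/4 ≤ 0. Minimum is 20 at row 1 (t leaves); pivot element 1/4.
Divide row 1 by 1/4; eliminate column r from the other rows.
After both pivots, the entry at the Z-row, column q is 5.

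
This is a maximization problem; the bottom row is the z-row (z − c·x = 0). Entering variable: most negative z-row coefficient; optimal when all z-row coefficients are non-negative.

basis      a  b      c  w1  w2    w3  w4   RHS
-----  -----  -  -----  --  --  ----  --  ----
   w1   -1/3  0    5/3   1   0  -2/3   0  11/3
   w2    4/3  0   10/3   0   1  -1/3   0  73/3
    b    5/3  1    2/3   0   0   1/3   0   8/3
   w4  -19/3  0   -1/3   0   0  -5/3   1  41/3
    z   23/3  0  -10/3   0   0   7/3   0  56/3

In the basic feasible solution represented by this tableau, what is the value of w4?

41/3

w4 is basic (row 4); its value is the RHS of that row, 41/3.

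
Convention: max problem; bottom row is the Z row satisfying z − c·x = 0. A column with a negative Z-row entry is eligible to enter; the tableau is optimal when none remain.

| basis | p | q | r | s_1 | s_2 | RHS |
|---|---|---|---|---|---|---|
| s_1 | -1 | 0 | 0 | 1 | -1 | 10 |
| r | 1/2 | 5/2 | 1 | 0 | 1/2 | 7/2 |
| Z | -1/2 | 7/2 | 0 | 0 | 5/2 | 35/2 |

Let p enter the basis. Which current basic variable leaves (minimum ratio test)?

Column p entries and ratios — s_1: -1 ≤ 0, skip; r: (7/2)/(1/2) = 7.
Smallest ratio is 7 in the row of r, so r leaves.

r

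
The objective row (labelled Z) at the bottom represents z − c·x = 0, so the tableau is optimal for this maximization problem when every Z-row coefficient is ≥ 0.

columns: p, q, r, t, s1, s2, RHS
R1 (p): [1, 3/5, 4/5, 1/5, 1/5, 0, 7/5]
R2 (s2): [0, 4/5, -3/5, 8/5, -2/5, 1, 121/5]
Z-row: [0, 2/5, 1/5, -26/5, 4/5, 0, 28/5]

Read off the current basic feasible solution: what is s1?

0

s1 is not in the basis, so in the current basic feasible solution s1 = 0.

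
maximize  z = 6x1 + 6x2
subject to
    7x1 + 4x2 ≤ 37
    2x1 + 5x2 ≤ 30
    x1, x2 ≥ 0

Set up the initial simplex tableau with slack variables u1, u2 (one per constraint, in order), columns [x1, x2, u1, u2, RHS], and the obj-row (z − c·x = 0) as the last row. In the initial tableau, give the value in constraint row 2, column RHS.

30

The RHS of constraint 2 is b_2 = 30.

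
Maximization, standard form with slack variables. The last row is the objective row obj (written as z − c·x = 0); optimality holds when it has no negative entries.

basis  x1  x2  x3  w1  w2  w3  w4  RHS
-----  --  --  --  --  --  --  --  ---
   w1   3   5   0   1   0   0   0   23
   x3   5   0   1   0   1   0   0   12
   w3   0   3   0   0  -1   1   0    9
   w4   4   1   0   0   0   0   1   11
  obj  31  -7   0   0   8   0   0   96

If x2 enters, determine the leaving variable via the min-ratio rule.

Column x2 entries and ratios — w1: 23/5 = 23/5; x3: 0 ≤ 0, skip; w3: 9/3 = 3; w4: 11/1 = 11.
Smallest ratio is 3 in the row of w3, so w3 leaves.

w3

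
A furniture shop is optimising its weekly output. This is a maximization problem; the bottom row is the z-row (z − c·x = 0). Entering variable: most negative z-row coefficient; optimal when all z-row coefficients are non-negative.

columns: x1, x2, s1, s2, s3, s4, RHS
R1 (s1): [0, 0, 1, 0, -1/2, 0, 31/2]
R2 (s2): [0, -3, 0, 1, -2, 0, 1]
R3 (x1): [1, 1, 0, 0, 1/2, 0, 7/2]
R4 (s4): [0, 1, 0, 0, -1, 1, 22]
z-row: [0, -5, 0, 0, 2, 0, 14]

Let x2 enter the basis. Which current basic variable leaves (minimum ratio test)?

x1

Column x2 entries and ratios — s1: 0 ≤ 0, skip; s2: -3 ≤ 0, skip; x1: (7/2)/1 = 7/2; s4: 22/1 = 22.
Smallest ratio is 7/2 in the row of x1, so x1 leaves.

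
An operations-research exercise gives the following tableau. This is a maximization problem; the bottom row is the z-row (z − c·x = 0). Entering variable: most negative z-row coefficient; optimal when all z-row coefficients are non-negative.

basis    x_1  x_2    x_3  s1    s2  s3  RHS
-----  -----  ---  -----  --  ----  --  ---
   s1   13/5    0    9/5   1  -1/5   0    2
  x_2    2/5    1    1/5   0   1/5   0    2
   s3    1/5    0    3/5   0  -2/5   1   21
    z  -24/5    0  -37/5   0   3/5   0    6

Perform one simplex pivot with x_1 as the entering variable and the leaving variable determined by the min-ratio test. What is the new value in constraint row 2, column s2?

3/13

Ratio test on column x_1 — row 1: 2/(13/5) = 10/13; row 2: 2/(2/5) = 5; row 3: 21/(1/5) = 105. Minimum is 10/13 at row 1 (s1 leaves); pivot element 13/5.
Divide row 1 by 13/5; eliminate column x_1 from the other rows.
Row 2 update in column s2: 1/5 − (2/5)·(-1/13) = 3/13.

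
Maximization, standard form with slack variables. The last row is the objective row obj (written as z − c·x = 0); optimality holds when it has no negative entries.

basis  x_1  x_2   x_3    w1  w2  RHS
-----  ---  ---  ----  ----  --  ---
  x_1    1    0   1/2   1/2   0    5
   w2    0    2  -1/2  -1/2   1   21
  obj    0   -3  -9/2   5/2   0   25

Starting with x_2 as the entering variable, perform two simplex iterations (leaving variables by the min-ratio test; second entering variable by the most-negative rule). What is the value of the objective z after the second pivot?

Ratio test on column x_2 — row 1: entry 0 ≤ 0; row 2: 21/2 = 21/2. Minimum is 21/2 at row 2 (w2 leaves); pivot element 2.
Pivot on row 2; the obj-row RHS becomes 25 − (-3)·(21/2) = 113/2.
Next entering variable (most negative obj-row entry -21/4): x_3.
Ratio test on column x_3 — row 1: 5/(1/2) = 10; row 2: entry -1/4 ≤ 0. Minimum is 10 at row 1 (x_1 leaves); pivot element 1/2.
After the second pivot the obj-row RHS is 113/2 − (-21/4)·10 = 109.

109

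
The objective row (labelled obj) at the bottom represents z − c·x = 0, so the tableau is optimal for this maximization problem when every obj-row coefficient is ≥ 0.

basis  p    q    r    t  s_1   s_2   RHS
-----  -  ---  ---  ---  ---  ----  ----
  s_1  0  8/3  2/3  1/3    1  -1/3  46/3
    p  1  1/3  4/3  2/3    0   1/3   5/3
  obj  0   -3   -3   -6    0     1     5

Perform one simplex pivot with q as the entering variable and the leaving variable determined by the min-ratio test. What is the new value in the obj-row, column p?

9

Ratio test on column q — row 1: (46/3)/(8/3) = 23/4; row 2: (5/3)/(1/3) = 5. Minimum is 5 at row 2 (p leaves); pivot element 1/3.
Divide row 2 by 1/3; eliminate column q from the other rows.
obj-row update in column p: 0 − (-3)·3 = 9.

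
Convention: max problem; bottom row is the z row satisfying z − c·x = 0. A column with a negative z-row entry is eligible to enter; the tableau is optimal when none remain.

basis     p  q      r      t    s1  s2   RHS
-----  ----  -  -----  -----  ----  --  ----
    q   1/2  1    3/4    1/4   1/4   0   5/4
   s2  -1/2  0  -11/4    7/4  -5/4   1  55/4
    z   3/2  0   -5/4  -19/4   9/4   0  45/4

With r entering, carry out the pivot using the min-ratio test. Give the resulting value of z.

40/3

Ratio test on column r — row 1: (5/4)/(3/4) = 5/3; row 2: entry -11/4 ≤ 0. Minimum is 5/3 at row 1 (q leaves); pivot element 3/4.
Pivot on row 1; the z-row RHS becomes 45/4 − (-5/4)·(5/3) = 40/3.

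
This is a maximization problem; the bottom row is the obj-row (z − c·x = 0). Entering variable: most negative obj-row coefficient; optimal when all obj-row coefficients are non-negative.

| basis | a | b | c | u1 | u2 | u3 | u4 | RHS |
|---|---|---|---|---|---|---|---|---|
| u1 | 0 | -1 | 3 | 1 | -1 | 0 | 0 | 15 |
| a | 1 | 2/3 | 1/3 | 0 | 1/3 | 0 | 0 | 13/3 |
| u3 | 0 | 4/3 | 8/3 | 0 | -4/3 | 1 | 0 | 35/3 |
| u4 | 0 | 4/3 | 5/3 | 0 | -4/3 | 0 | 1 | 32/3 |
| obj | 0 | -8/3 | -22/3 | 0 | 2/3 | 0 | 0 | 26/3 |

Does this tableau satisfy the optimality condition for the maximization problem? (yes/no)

no

The obj-row has a negative entry -22/3 in column c, so it is not optimal.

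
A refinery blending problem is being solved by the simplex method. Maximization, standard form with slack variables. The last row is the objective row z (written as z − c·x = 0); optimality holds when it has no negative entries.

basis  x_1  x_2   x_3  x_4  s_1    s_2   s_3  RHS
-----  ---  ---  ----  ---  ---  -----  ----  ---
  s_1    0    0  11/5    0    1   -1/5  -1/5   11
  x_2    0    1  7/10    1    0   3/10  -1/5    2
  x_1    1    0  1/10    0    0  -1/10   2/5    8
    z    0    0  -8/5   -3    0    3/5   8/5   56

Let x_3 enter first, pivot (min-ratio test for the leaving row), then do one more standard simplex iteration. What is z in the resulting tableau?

Ratio test on column x_3 — row 1: 11/(11/5) = 5; row 2: 2/(7/10) = 20/7; row 3: 8/(1/10) = 80. Minimum is 20/7 at row 2 (x_2 leaves); pivot element 7/10.
Pivot on row 2; the z-row RHS becomes 56 − (-8/5)·(20/7) = 424/7.
Next entering variable (most negative z-row entry -5/7): x_4.
Ratio test on column x_4 — row 1: entry -22/7 ≤ 0; row 2: (20/7)/(10/7) = 2; row 3: entry -1/7 ≤ 0. Minimum is 2 at row 2 (x_3 leaves); pivot element 10/7.
After the second pivot the z-row RHS is 424/7 − (-5/7)·2 = 62.

62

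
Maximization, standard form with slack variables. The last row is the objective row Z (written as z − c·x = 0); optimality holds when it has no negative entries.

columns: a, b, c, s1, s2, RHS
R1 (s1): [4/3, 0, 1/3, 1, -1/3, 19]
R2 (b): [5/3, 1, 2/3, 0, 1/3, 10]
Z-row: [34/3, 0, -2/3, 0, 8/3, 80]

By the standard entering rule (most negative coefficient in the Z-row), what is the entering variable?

Negative Z-row entries: c: -2/3.
The most negative is -2/3 in column c, so c enters.

c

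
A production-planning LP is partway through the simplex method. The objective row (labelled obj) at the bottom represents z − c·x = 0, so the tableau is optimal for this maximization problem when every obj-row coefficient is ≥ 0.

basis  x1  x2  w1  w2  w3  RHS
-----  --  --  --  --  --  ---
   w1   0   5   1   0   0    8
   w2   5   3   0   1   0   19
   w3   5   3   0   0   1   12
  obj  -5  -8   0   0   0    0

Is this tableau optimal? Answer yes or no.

no

The obj-row has a negative entry -8 in column x2, so it is not optimal.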